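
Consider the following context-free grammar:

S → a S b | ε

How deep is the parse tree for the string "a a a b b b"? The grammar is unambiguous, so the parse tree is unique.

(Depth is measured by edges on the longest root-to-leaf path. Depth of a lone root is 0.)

4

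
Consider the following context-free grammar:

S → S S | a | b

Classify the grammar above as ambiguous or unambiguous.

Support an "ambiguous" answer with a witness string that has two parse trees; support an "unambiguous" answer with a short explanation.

Ambiguous - the string 'a b b a a' has two distinct parse trees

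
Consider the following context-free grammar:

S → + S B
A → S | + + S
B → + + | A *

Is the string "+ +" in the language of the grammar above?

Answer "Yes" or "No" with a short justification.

No - no valid derivation exists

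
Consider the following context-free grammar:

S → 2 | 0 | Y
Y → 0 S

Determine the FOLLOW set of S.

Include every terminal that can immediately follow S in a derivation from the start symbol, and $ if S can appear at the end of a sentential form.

We compute FOLLOW(S) using the standard algorithm.
FOLLOW(S) starts with {$}.
FIRST(S) = {0, 2}
FIRST(Y) = {0}
FOLLOW(S) = {$}
FOLLOW(Y) = {$}
Therefore, FOLLOW(S) = {$}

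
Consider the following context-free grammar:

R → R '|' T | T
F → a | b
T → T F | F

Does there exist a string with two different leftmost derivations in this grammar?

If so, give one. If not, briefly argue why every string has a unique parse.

No - every string in the language has a unique leftmost derivation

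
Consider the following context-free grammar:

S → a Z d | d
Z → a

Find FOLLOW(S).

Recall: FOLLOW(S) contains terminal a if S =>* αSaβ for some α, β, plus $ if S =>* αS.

We compute FOLLOW(S) using the standard algorithm.
FOLLOW(S) starts with {$}.
FIRST(S) = {a, d}
FIRST(Z) = {a}
FOLLOW(S) = {$}
FOLLOW(Z) = {d}
Therefore, FOLLOW(S) = {$}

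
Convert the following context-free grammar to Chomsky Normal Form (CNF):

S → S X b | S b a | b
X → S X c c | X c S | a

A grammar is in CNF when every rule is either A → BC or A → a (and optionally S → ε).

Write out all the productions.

TB → b; TA → a; S → b; TC → c; X → a; S → S X0; X0 → X TB; S → S X1; X1 → TB TA; X → S X2; X2 → X X3; X3 → TC TC; X → X X4; X4 → TC S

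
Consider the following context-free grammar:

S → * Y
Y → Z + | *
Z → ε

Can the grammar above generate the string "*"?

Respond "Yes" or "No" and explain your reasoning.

No - no valid derivation exists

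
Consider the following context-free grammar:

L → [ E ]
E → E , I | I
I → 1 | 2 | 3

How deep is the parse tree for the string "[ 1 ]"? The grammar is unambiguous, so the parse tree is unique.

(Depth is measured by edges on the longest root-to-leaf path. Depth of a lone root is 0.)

3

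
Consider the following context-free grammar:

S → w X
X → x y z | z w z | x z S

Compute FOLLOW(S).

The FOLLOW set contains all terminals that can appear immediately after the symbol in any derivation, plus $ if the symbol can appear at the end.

We compute FOLLOW(S) using the standard algorithm.
FOLLOW(S) starts with {$}.
FIRST(S) = {w}
FIRST(X) = {x, z}
FOLLOW(S) = {$}
FOLLOW(X) = {$}
Therefore, FOLLOW(S) = {$}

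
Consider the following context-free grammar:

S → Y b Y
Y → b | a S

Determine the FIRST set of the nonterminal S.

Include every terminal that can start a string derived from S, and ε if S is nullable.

We compute FIRST(S) using the standard algorithm.
FIRST(S) = {a, b}
FIRST(Y) = {a, b}
Therefore, FIRST(S) = {a, b}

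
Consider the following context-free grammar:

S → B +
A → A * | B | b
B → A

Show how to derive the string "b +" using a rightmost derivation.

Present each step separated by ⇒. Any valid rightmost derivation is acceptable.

S ⇒ B + ⇒ A + ⇒ b +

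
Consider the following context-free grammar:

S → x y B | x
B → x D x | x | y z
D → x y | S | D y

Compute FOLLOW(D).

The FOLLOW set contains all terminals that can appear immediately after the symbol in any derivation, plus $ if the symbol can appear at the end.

We compute FOLLOW(D) using the standard algorithm.
FOLLOW(S) starts with {$}.
FIRST(B) = {x, y}
FIRST(D) = {x}
FIRST(S) = {x}
FOLLOW(B) = {$, x, y}
FOLLOW(D) = {x, y}
FOLLOW(S) = {$, x, y}
Therefore, FOLLOW(D) = {x, y}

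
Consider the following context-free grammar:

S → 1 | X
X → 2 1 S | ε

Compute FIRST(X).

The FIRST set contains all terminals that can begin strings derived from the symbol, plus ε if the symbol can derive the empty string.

We compute FIRST(X) using the standard algorithm.
FIRST(S) = {1, 2, ε}
FIRST(X) = {2, ε}
Therefore, FIRST(X) = {2, ε}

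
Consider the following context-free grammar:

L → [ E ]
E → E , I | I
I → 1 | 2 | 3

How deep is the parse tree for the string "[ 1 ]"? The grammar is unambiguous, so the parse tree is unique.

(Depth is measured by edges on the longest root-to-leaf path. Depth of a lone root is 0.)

3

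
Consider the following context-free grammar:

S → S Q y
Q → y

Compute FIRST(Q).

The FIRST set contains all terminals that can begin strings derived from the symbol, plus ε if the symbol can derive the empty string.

We compute FIRST(Q) using the standard algorithm.
FIRST(Q) = {y}
FIRST(S) = {}
Therefore, FIRST(Q) = {y}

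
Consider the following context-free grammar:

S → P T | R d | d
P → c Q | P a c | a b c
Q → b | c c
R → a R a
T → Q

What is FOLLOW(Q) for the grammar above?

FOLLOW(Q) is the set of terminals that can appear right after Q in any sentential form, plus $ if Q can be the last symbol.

We compute FOLLOW(Q) using the standard algorithm.
FOLLOW(S) starts with {$}.
FIRST(P) = {a, c}
FIRST(Q) = {b, c}
FIRST(R) = {a}
FIRST(S) = {a, c, d}
FIRST(T) = {b, c}
FOLLOW(P) = {a, b, c}
FOLLOW(Q) = {$, a, b, c}
FOLLOW(R) = {a, d}
FOLLOW(S) = {$}
FOLLOW(T) = {$}
Therefore, FOLLOW(Q) = {$, a, b, c}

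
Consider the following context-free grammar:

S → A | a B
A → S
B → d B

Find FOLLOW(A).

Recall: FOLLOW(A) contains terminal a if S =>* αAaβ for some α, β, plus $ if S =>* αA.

We compute FOLLOW(A) using the standard algorithm.
FOLLOW(S) starts with {$}.
FIRST(A) = {a}
FIRST(B) = {d}
FIRST(S) = {a}
FOLLOW(A) = {$}
FOLLOW(B) = {$}
FOLLOW(S) = {$}
Therefore, FOLLOW(A) = {$}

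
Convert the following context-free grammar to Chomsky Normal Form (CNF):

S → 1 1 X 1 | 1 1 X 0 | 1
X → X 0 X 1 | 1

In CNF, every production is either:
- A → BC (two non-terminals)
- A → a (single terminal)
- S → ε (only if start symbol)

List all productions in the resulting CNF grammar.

T1 → 1; T0 → 0; S → 1; X → 1; S → T1 X0; X0 → T1 X1; X1 → X T1; S → T1 X2; X2 → T1 X3; X3 → X T0; X → X X4; X4 → T0 X5; X5 → X T1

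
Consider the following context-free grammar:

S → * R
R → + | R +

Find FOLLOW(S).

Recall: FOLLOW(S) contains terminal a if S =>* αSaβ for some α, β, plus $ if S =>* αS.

We compute FOLLOW(S) using the standard algorithm.
FOLLOW(S) starts with {$}.
FIRST(R) = {+}
FIRST(S) = {*}
FOLLOW(R) = {$, +}
FOLLOW(S) = {$}
Therefore, FOLLOW(S) = {$}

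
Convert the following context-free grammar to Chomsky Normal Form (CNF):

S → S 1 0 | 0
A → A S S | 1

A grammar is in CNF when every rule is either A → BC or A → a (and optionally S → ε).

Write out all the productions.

T1 → 1; T0 → 0; S → 0; A → 1; S → S X0; X0 → T1 T0; A → A X1; X1 → S S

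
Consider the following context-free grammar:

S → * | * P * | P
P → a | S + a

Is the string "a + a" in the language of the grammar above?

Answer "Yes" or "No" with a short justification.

Yes - a valid derivation exists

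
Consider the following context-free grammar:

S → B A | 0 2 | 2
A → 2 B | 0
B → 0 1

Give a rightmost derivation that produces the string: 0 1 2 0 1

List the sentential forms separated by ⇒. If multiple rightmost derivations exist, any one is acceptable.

S ⇒ B A ⇒ B 2 B ⇒ B 2 0 1 ⇒ 0 1 2 0 1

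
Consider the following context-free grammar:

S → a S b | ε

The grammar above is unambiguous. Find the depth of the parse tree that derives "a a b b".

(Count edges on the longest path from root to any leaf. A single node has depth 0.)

3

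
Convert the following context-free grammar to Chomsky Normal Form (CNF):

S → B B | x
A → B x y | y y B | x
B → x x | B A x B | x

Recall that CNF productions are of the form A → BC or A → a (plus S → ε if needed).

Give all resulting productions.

S → x; TX → x; TY → y; A → x; B → x; S → B B; A → B X0; X0 → TX TY; A → TY X1; X1 → TY B; B → TX TX; B → B X2; X2 → A X3; X3 → TX B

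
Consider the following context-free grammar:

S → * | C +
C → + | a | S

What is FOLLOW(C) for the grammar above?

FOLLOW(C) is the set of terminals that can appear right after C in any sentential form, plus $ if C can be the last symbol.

We compute FOLLOW(C) using the standard algorithm.
FOLLOW(S) starts with {$}.
FIRST(C) = {*, +, a}
FIRST(S) = {*, +, a}
FOLLOW(C) = {+}
FOLLOW(S) = {$, +}
Therefore, FOLLOW(C) = {+}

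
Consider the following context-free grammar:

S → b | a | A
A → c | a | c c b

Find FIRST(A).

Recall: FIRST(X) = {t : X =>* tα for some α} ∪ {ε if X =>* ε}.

We compute FIRST(A) using the standard algorithm.
FIRST(A) = {a, c}
FIRST(S) = {a, b, c}
Therefore, FIRST(A) = {a, c}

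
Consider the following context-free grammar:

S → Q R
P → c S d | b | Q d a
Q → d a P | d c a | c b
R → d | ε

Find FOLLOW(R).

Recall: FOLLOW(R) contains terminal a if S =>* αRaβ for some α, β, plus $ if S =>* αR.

We compute FOLLOW(R) using the standard algorithm.
FOLLOW(S) starts with {$}.
FIRST(P) = {b, c, d}
FIRST(Q) = {c, d}
FIRST(R) = {d, ε}
FIRST(S) = {c, d}
FOLLOW(P) = {$, d}
FOLLOW(Q) = {$, d}
FOLLOW(R) = {$, d}
FOLLOW(S) = {$, d}
Therefore, FOLLOW(R) = {$, d}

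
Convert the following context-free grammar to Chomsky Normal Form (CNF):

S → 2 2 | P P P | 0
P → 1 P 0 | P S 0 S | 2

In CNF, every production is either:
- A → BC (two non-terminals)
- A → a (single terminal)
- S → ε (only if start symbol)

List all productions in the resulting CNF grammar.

T2 → 2; S → 0; T1 → 1; T0 → 0; P → 2; S → T2 T2; S → P X0; X0 → P P; P → T1 X1; X1 → P T0; P → P X2; X2 → S X3; X3 → T0 S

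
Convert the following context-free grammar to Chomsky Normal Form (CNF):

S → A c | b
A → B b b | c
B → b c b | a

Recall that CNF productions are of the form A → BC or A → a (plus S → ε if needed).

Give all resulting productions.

TC → c; S → b; TB → b; A → c; B → a; S → A TC; A → B X0; X0 → TB TB; B → TB X1; X1 → TC TB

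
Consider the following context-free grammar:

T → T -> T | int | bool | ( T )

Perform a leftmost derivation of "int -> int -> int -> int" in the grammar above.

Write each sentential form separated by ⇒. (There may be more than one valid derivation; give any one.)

T ⇒ T -> T ⇒ int -> T ⇒ int -> T -> T ⇒ int -> int -> T ⇒ int -> int -> T -> T ⇒ int -> int -> int -> T ⇒ int -> int -> int -> int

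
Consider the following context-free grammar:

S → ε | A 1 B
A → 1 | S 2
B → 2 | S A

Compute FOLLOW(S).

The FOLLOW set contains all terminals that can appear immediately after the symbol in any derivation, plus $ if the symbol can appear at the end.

We compute FOLLOW(S) using the standard algorithm.
FOLLOW(S) starts with {$}.
FIRST(A) = {1, 2}
FIRST(B) = {1, 2}
FIRST(S) = {1, 2, ε}
FOLLOW(A) = {$, 1, 2}
FOLLOW(B) = {$, 1, 2}
FOLLOW(S) = {$, 1, 2}
Therefore, FOLLOW(S) = {$, 1, 2}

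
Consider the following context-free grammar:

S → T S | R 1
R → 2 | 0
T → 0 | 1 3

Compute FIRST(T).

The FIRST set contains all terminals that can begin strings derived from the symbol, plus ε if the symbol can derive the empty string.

We compute FIRST(T) using the standard algorithm.
FIRST(R) = {0, 2}
FIRST(S) = {0, 1, 2}
FIRST(T) = {0, 1}
Therefore, FIRST(T) = {0, 1}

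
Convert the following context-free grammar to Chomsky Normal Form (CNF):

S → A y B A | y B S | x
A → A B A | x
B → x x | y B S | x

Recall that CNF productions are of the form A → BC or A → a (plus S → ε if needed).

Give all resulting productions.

TY → y; S → x; A → x; TX → x; B → x; S → A X0; X0 → TY X1; X1 → B A; S → TY X2; X2 → B S; A → A X3; X3 → B A; B → TX TX; B → TY X4; X4 → B S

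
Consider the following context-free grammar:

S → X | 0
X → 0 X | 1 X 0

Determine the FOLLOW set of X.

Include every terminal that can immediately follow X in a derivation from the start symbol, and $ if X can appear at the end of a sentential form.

We compute FOLLOW(X) using the standard algorithm.
FOLLOW(S) starts with {$}.
FIRST(S) = {0, 1}
FIRST(X) = {0, 1}
FOLLOW(S) = {$}
FOLLOW(X) = {$, 0}
Therefore, FOLLOW(X) = {$, 0}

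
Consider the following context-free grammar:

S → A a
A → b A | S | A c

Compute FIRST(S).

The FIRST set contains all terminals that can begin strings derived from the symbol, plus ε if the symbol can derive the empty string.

We compute FIRST(S) using the standard algorithm.
FIRST(A) = {b}
FIRST(S) = {b}
Therefore, FIRST(S) = {b}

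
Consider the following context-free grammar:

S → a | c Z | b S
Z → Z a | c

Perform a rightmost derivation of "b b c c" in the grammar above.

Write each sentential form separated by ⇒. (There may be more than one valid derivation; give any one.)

S ⇒ b S ⇒ b b S ⇒ b b c Z ⇒ b b c c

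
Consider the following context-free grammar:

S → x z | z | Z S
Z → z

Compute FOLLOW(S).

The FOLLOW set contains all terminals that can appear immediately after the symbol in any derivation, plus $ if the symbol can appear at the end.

We compute FOLLOW(S) using the standard algorithm.
FOLLOW(S) starts with {$}.
FIRST(S) = {x, z}
FIRST(Z) = {z}
FOLLOW(S) = {$}
FOLLOW(Z) = {x, z}
Therefore, FOLLOW(S) = {$}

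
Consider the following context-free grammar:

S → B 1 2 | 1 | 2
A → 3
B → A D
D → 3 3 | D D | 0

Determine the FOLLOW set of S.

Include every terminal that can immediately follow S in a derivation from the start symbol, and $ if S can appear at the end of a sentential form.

We compute FOLLOW(S) using the standard algorithm.
FOLLOW(S) starts with {$}.
FIRST(A) = {3}
FIRST(B) = {3}
FIRST(D) = {0, 3}
FIRST(S) = {1, 2, 3}
FOLLOW(A) = {0, 3}
FOLLOW(B) = {1}
FOLLOW(D) = {0, 1, 3}
FOLLOW(S) = {$}
Therefore, FOLLOW(S) = {$}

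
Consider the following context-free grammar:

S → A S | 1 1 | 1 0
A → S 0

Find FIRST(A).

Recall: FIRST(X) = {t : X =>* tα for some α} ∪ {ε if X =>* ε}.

We compute FIRST(A) using the standard algorithm.
FIRST(A) = {1}
FIRST(S) = {1}
Therefore, FIRST(A) = {1}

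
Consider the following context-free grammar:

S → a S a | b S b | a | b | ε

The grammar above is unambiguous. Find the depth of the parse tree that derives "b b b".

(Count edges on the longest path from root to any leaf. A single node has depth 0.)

2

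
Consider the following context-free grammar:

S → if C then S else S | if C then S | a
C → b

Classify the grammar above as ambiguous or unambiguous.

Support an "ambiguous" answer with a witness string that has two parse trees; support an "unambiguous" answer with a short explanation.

Ambiguous - the string 'if b then if b then if b then a else a else a' has two distinct parse trees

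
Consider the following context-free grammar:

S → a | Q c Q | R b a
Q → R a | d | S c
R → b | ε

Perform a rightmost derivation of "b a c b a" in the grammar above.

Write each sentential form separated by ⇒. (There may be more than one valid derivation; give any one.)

S ⇒ Q c Q ⇒ Q c R a ⇒ Q c b a ⇒ R a c b a ⇒ b a c b a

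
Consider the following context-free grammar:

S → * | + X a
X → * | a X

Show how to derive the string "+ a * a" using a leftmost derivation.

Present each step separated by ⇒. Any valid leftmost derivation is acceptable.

S ⇒ + X a ⇒ + a X a ⇒ + a * a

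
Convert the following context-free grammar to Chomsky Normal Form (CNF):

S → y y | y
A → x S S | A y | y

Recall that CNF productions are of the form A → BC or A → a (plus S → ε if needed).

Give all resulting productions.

TY → y; S → y; TX → x; A → y; S → TY TY; A → TX X0; X0 → S S; A → A TY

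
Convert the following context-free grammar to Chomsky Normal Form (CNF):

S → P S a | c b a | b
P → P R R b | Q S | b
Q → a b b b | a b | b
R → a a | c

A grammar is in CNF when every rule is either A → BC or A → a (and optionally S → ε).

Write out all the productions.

TA → a; TC → c; TB → b; S → b; P → b; Q → b; R → c; S → P X0; X0 → S TA; S → TC X1; X1 → TB TA; P → P X2; X2 → R X3; X3 → R TB; P → Q S; Q → TA X4; X4 → TB X5; X5 → TB TB; Q → TA TB; R → TA TA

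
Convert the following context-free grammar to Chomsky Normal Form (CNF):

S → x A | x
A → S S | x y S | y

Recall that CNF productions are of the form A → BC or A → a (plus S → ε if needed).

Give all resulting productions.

TX → x; S → x; TY → y; A → y; S → TX A; A → S S; A → TX X0; X0 → TY S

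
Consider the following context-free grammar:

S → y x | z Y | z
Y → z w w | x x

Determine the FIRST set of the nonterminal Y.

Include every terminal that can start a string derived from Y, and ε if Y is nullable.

We compute FIRST(Y) using the standard algorithm.
FIRST(S) = {y, z}
FIRST(Y) = {x, z}
Therefore, FIRST(Y) = {x, z}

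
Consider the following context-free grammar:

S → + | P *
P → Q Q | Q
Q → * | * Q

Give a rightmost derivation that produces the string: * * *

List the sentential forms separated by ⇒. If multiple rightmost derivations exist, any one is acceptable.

S ⇒ P * ⇒ Q Q * ⇒ Q * * ⇒ * * *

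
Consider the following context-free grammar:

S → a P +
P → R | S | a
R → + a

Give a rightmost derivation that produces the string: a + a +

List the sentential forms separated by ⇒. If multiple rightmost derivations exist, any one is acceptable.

S ⇒ a P + ⇒ a R + ⇒ a + a +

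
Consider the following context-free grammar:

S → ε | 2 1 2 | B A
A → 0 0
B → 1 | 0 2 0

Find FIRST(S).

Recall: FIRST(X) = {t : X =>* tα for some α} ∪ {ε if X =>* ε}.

We compute FIRST(S) using the standard algorithm.
FIRST(A) = {0}
FIRST(B) = {0, 1}
FIRST(S) = {0, 1, 2, ε}
Therefore, FIRST(S) = {0, 1, 2, ε}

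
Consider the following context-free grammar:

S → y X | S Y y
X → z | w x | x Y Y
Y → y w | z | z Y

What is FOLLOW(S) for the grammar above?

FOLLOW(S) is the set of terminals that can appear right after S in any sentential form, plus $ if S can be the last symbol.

We compute FOLLOW(S) using the standard algorithm.
FOLLOW(S) starts with {$}.
FIRST(S) = {y}
FIRST(X) = {w, x, z}
FIRST(Y) = {y, z}
FOLLOW(S) = {$, y, z}
FOLLOW(X) = {$, y, z}
FOLLOW(Y) = {$, y, z}
Therefore, FOLLOW(S) = {$, y, z}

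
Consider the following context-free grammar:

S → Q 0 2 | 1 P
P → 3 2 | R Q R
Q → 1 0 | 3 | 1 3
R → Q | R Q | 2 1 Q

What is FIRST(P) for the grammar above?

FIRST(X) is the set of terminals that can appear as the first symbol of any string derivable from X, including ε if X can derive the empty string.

We compute FIRST(P) using the standard algorithm.
FIRST(P) = {1, 2, 3}
FIRST(Q) = {1, 3}
FIRST(R) = {1, 2, 3}
FIRST(S) = {1, 3}
Therefore, FIRST(P) = {1, 2, 3}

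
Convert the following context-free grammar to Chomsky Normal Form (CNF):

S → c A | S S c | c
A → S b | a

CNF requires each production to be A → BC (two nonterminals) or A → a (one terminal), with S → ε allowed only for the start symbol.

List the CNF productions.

TC → c; S → c; TB → b; A → a; S → TC A; S → S X0; X0 → S TC; A → S TB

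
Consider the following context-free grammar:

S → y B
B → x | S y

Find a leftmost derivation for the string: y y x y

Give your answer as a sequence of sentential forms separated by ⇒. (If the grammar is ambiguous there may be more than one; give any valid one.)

S ⇒ y B ⇒ y S y ⇒ y y B y ⇒ y y x y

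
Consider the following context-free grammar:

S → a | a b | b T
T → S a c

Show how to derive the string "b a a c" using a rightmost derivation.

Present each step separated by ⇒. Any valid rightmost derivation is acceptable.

S ⇒ b T ⇒ b S a c ⇒ b a a c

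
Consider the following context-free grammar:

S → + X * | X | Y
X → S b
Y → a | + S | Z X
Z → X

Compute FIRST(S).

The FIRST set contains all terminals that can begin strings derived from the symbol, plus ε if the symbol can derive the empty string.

We compute FIRST(S) using the standard algorithm.
FIRST(S) = {+, a}
FIRST(X) = {+, a}
FIRST(Y) = {+, a}
FIRST(Z) = {+, a}
Therefore, FIRST(S) = {+, a}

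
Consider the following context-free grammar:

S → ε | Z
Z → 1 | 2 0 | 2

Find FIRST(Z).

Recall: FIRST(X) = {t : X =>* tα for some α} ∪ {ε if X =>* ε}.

We compute FIRST(Z) using the standard algorithm.
FIRST(S) = {1, 2, ε}
FIRST(Z) = {1, 2}
Therefore, FIRST(Z) = {1, 2}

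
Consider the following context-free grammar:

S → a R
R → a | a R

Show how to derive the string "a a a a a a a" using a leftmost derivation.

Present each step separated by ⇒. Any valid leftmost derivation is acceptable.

S ⇒ a R ⇒ a a R ⇒ a a a R ⇒ a a a a R ⇒ a a a a a R ⇒ a a a a a a R ⇒ a a a a a a a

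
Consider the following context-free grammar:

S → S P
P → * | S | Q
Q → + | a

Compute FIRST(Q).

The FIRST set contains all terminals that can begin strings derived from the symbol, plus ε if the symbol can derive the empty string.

We compute FIRST(Q) using the standard algorithm.
FIRST(P) = {*, +, a}
FIRST(Q) = {+, a}
FIRST(S) = {}
Therefore, FIRST(Q) = {+, a}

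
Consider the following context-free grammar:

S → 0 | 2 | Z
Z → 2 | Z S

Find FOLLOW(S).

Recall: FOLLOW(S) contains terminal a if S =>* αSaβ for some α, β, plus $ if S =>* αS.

We compute FOLLOW(S) using the standard algorithm.
FOLLOW(S) starts with {$}.
FIRST(S) = {0, 2}
FIRST(Z) = {2}
FOLLOW(S) = {$, 0, 2}
FOLLOW(Z) = {$, 0, 2}
Therefore, FOLLOW(S) = {$, 0, 2}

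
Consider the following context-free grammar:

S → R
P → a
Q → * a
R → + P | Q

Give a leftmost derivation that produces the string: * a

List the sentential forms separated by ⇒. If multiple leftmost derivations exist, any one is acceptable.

S ⇒ R ⇒ Q ⇒ * a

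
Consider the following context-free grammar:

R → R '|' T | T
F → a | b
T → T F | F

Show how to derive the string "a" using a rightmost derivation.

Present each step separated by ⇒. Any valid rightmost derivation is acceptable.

R ⇒ T ⇒ F ⇒ a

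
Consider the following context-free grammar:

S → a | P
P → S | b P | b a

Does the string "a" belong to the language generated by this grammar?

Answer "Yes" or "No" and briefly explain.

Yes - a valid derivation exists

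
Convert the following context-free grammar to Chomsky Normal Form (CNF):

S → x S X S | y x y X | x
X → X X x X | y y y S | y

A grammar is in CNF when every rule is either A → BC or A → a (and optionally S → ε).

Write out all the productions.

TX → x; TY → y; S → x; X → y; S → TX X0; X0 → S X1; X1 → X S; S → TY X2; X2 → TX X3; X3 → TY X; X → X X4; X4 → X X5; X5 → TX X; X → TY X6; X6 → TY X7; X7 → TY S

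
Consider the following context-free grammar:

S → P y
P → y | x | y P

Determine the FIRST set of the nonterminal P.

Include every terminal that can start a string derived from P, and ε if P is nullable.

We compute FIRST(P) using the standard algorithm.
FIRST(P) = {x, y}
FIRST(S) = {x, y}
Therefore, FIRST(P) = {x, y}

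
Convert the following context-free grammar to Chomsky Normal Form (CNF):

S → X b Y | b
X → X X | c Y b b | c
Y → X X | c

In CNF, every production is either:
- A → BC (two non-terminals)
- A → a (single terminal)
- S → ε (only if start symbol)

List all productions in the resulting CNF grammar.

TB → b; S → b; TC → c; X → c; Y → c; S → X X0; X0 → TB Y; X → X X; X → TC X1; X1 → Y X2; X2 → TB TB; Y → X X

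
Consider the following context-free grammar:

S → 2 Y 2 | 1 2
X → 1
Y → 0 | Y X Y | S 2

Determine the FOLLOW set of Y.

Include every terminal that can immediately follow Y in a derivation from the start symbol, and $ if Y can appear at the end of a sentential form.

We compute FOLLOW(Y) using the standard algorithm.
FOLLOW(S) starts with {$}.
FIRST(S) = {1, 2}
FIRST(X) = {1}
FIRST(Y) = {0, 1, 2}
FOLLOW(S) = {$, 2}
FOLLOW(X) = {0, 1, 2}
FOLLOW(Y) = {1, 2}
Therefore, FOLLOW(Y) = {1, 2}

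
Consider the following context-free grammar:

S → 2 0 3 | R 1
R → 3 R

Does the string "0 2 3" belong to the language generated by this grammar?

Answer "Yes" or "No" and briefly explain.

No - no valid derivation exists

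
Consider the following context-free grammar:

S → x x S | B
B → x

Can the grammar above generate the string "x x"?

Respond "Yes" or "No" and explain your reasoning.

No - no valid derivation exists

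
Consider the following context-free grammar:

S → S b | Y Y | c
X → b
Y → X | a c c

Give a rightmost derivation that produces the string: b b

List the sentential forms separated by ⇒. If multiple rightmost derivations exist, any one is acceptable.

S ⇒ Y Y ⇒ Y X ⇒ Y b ⇒ X b ⇒ b b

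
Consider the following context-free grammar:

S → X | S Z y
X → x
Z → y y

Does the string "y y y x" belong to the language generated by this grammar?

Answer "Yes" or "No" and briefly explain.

No - no valid derivation exists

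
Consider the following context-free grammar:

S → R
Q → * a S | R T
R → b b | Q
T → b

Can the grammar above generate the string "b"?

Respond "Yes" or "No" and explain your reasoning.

No - no valid derivation exists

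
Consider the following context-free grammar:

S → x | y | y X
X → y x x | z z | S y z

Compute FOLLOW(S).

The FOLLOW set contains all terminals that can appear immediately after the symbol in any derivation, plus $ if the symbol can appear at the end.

We compute FOLLOW(S) using the standard algorithm.
FOLLOW(S) starts with {$}.
FIRST(S) = {x, y}
FIRST(X) = {x, y, z}
FOLLOW(S) = {$, y}
FOLLOW(X) = {$, y}
Therefore, FOLLOW(S) = {$, y}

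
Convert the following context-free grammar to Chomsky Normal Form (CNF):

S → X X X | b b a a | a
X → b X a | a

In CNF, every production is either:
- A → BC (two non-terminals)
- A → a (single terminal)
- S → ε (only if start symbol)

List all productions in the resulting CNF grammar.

TB → b; TA → a; S → a; X → a; S → X X0; X0 → X X; S → TB X1; X1 → TB X2; X2 → TA TA; X → TB X3; X3 → X TA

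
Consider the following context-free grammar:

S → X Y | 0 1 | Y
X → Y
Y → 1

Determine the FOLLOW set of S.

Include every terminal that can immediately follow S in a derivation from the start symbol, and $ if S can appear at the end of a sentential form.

We compute FOLLOW(S) using the standard algorithm.
FOLLOW(S) starts with {$}.
FIRST(S) = {0, 1}
FIRST(X) = {1}
FIRST(Y) = {1}
FOLLOW(S) = {$}
FOLLOW(X) = {1}
FOLLOW(Y) = {$, 1}
Therefore, FOLLOW(S) = {$}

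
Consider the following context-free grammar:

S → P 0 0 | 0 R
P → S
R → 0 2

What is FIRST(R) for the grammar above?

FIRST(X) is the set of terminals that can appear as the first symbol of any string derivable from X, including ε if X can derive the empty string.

We compute FIRST(R) using the standard algorithm.
FIRST(P) = {0}
FIRST(R) = {0}
FIRST(S) = {0}
Therefore, FIRST(R) = {0}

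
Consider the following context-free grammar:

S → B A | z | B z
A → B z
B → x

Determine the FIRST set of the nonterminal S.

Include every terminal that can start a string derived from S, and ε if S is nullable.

We compute FIRST(S) using the standard algorithm.
FIRST(A) = {x}
FIRST(B) = {x}
FIRST(S) = {x, z}
Therefore, FIRST(S) = {x, z}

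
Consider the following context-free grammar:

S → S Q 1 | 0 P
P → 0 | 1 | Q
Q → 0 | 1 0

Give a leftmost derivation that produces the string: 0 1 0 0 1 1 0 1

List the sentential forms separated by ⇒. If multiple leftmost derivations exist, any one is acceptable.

S ⇒ S Q 1 ⇒ S Q 1 Q 1 ⇒ 0 P Q 1 Q 1 ⇒ 0 Q Q 1 Q 1 ⇒ 0 1 0 Q 1 Q 1 ⇒ 0 1 0 0 1 Q 1 ⇒ 0 1 0 0 1 1 0 1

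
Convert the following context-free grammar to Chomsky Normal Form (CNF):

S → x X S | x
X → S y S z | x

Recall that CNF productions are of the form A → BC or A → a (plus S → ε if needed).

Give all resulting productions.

TX → x; S → x; TY → y; TZ → z; X → x; S → TX X0; X0 → X S; X → S X1; X1 → TY X2; X2 → S TZ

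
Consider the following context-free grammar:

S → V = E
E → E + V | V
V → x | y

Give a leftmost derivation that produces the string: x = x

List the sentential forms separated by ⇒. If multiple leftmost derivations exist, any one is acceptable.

S ⇒ V = E ⇒ x = E ⇒ x = V ⇒ x = x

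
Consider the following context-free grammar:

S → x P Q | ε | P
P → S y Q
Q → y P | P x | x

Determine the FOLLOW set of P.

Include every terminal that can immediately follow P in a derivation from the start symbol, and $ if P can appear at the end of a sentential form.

We compute FOLLOW(P) using the standard algorithm.
FOLLOW(S) starts with {$}.
FIRST(P) = {x, y}
FIRST(Q) = {x, y}
FIRST(S) = {x, y, ε}
FOLLOW(P) = {$, x, y}
FOLLOW(Q) = {$, x, y}
FOLLOW(S) = {$, y}
Therefore, FOLLOW(P) = {$, x, y}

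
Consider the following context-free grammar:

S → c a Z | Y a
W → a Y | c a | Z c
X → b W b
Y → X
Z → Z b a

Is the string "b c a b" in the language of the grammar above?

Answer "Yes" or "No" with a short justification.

No - no valid derivation exists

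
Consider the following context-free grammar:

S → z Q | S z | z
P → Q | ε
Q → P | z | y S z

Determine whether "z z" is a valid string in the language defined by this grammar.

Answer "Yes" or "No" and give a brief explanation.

Yes - a valid derivation exists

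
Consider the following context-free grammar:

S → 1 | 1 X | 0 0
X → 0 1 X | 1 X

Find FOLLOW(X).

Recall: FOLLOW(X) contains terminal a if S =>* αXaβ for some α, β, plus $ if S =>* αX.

We compute FOLLOW(X) using the standard algorithm.
FOLLOW(S) starts with {$}.
FIRST(S) = {0, 1}
FIRST(X) = {0, 1}
FOLLOW(S) = {$}
FOLLOW(X) = {$}
Therefore, FOLLOW(X) = {$}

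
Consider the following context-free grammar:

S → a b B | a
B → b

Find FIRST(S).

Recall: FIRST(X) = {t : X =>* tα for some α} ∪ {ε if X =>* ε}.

We compute FIRST(S) using the standard algorithm.
FIRST(B) = {b}
FIRST(S) = {a}
Therefore, FIRST(S) = {a}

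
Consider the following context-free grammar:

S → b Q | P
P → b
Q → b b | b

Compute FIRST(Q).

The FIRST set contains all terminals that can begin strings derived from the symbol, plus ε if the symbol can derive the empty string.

We compute FIRST(Q) using the standard algorithm.
FIRST(P) = {b}
FIRST(Q) = {b}
FIRST(S) = {b}
Therefore, FIRST(Q) = {b}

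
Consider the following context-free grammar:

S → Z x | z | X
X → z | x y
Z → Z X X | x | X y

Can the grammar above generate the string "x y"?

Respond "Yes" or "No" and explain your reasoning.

Yes - a valid derivation exists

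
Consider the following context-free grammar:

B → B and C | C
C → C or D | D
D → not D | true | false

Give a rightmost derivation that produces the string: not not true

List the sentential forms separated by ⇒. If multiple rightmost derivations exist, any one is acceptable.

B ⇒ C ⇒ D ⇒ not D ⇒ not not D ⇒ not not true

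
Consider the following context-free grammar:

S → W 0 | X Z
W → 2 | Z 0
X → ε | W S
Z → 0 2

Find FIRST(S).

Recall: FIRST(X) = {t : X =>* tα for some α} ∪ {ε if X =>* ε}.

We compute FIRST(S) using the standard algorithm.
FIRST(S) = {0, 2}
FIRST(W) = {0, 2}
FIRST(X) = {0, 2, ε}
FIRST(Z) = {0}
Therefore, FIRST(S) = {0, 2}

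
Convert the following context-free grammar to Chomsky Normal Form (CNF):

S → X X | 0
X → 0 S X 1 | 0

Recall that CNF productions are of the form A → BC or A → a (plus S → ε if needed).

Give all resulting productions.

S → 0; T0 → 0; T1 → 1; X → 0; S → X X; X → T0 X0; X0 → S X1; X1 → X T1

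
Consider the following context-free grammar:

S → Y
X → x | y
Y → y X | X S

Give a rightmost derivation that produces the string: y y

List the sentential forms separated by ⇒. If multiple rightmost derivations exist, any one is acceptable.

S ⇒ Y ⇒ y X ⇒ y y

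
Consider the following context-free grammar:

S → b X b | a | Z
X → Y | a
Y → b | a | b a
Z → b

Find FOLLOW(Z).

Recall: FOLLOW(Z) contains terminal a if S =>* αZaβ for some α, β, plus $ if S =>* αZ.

We compute FOLLOW(Z) using the standard algorithm.
FOLLOW(S) starts with {$}.
FIRST(S) = {a, b}
FIRST(X) = {a, b}
FIRST(Y) = {a, b}
FIRST(Z) = {b}
FOLLOW(S) = {$}
FOLLOW(X) = {b}
FOLLOW(Y) = {b}
FOLLOW(Z) = {$}
Therefore, FOLLOW(Z) = {$}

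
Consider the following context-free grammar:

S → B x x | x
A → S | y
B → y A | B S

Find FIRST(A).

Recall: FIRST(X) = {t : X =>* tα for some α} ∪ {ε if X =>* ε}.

We compute FIRST(A) using the standard algorithm.
FIRST(A) = {x, y}
FIRST(B) = {y}
FIRST(S) = {x, y}
Therefore, FIRST(A) = {x, y}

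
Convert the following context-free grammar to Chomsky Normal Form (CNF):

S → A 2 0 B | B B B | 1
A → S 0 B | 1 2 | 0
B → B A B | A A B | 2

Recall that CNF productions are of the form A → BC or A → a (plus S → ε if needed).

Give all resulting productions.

T2 → 2; T0 → 0; S → 1; T1 → 1; A → 0; B → 2; S → A X0; X0 → T2 X1; X1 → T0 B; S → B X2; X2 → B B; A → S X3; X3 → T0 B; A → T1 T2; B → B X4; X4 → A B; B → A X5; X5 → A B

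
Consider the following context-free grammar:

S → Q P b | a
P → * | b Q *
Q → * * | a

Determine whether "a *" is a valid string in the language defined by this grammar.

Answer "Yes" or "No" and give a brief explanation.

No - no valid derivation exists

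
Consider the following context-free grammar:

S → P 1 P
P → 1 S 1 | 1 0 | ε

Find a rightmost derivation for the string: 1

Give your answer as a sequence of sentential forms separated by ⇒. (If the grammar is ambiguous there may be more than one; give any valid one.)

S ⇒ P 1 P ⇒ P 1 ⇒ 1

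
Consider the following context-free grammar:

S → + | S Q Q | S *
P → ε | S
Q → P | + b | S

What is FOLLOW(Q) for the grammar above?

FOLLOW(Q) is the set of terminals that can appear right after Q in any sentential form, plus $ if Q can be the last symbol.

We compute FOLLOW(Q) using the standard algorithm.
FOLLOW(S) starts with {$}.
FIRST(P) = {+, ε}
FIRST(Q) = {+, ε}
FIRST(S) = {+}
FOLLOW(P) = {$, *, +}
FOLLOW(Q) = {$, *, +}
FOLLOW(S) = {$, *, +}
Therefore, FOLLOW(Q) = {$, *, +}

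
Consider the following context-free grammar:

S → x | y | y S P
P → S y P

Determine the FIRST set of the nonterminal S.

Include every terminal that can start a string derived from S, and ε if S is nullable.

We compute FIRST(S) using the standard algorithm.
FIRST(P) = {x, y}
FIRST(S) = {x, y}
Therefore, FIRST(S) = {x, y}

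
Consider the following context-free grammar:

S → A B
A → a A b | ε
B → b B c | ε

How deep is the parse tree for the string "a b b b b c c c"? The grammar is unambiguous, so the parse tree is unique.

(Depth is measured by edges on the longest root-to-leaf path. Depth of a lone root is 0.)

5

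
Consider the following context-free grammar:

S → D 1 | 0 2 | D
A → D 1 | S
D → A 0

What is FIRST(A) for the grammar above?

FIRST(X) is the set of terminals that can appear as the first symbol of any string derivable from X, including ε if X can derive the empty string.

We compute FIRST(A) using the standard algorithm.
FIRST(A) = {0}
FIRST(D) = {0}
FIRST(S) = {0}
Therefore, FIRST(A) = {0}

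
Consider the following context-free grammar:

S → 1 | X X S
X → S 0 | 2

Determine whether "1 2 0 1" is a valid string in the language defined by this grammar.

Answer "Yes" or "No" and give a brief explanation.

No - no valid derivation exists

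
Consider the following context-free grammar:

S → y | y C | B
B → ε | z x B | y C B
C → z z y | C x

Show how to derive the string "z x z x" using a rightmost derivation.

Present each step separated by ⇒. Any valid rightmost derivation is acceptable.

S ⇒ B ⇒ z x B ⇒ z x z x B ⇒ z x z x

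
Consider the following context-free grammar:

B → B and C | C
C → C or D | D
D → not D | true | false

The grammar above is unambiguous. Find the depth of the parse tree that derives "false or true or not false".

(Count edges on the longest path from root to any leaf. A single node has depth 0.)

5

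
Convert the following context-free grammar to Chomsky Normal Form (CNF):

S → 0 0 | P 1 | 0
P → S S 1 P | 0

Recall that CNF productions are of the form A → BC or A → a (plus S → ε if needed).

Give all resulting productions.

T0 → 0; T1 → 1; S → 0; P → 0; S → T0 T0; S → P T1; P → S X0; X0 → S X1; X1 → T1 P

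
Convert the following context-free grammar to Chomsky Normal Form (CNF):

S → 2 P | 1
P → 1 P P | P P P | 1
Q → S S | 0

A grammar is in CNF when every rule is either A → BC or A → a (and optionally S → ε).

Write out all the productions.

T2 → 2; S → 1; T1 → 1; P → 1; Q → 0; S → T2 P; P → T1 X0; X0 → P P; P → P X1; X1 → P P; Q → S S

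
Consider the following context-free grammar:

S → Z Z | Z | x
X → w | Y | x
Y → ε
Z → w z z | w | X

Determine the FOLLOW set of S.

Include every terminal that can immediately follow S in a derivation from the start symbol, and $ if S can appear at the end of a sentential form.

We compute FOLLOW(S) using the standard algorithm.
FOLLOW(S) starts with {$}.
FIRST(S) = {w, x, ε}
FIRST(X) = {w, x, ε}
FIRST(Y) = {ε}
FIRST(Z) = {w, x, ε}
FOLLOW(S) = {$}
FOLLOW(X) = {$, w, x}
FOLLOW(Y) = {$, w, x}
FOLLOW(Z) = {$, w, x}
Therefore, FOLLOW(S) = {$}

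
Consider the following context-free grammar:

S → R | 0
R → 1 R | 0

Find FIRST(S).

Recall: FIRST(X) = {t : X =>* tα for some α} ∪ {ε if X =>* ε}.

We compute FIRST(S) using the standard algorithm.
FIRST(R) = {0, 1}
FIRST(S) = {0, 1}
Therefore, FIRST(S) = {0, 1}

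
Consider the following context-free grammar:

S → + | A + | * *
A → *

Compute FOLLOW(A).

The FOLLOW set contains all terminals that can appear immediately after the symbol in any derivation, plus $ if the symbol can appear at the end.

We compute FOLLOW(A) using the standard algorithm.
FOLLOW(S) starts with {$}.
FIRST(A) = {*}
FIRST(S) = {*, +}
FOLLOW(A) = {+}
FOLLOW(S) = {$}
Therefore, FOLLOW(A) = {+}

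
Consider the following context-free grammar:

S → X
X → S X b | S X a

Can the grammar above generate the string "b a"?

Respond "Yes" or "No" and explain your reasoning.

No - no valid derivation exists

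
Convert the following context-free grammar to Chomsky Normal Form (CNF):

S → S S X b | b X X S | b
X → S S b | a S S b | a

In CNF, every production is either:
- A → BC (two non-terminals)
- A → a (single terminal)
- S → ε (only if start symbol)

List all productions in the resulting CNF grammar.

TB → b; S → b; TA → a; X → a; S → S X0; X0 → S X1; X1 → X TB; S → TB X2; X2 → X X3; X3 → X S; X → S X4; X4 → S TB; X → TA X5; X5 → S X6; X6 → S TB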